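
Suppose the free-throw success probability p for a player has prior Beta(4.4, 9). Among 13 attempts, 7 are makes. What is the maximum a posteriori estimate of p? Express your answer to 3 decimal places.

Prior: Beta(4.4, 9).
Data: 7 successes in 13 trials. The binomial likelihood contributes p^7(1−p)^6, so the posterior is Beta(4.4+7, 9+6) = Beta(11.4, 15).
For Beta(a, b) with a, b > 1 the mode is (a−1)/(a+b−2) = 10.4/24.4 ≈ 0.426.

p̂_MAP = 0.426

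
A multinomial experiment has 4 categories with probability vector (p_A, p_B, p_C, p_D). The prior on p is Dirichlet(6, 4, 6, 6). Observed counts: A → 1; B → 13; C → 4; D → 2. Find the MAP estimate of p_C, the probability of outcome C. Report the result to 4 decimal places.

MAP estimate of p_C = 0.2368

The posterior is Dirichlet(αᵢ + nᵢ) = Dirichlet(7, 17, 10, 8).
For a Dirichlet(a₁,…,a_K) with all aᵢ > 1, the mode has j-th component (aⱼ − 1)/(Σaᵢ − K).
Here Σaᵢ = 42 and K = 4, so p_C = (10 − 1)/(42 − 4) = 9/38 ≈ 0.2368.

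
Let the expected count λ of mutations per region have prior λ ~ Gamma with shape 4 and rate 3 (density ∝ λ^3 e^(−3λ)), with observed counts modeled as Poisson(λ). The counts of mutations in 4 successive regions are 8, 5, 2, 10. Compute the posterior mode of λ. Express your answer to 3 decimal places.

Σxᵢ = 8+5+2+10 = 25, with n = 4.
Posterior ∝ λ^3e^(−3λ) · λ^25e^(−4λ) = λ^28e^(−7λ), i.e. Gamma(shape=29, rate=7).
The mode of a Gamma(a, b) with a ≥ 1 (shape–rate) is (a−1)/b = 28/7 ≈ 4.000.

λ̂_MAP = 4.000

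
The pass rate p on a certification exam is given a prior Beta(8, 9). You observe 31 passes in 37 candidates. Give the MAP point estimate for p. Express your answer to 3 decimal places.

Prior: Beta(8, 9).
Data: 31 successes in 37 trials. The binomial likelihood contributes p^31(1−p)^6, so the posterior is Beta(8+31, 9+6) = Beta(39, 15).
For Beta(a, b) with a, b > 1 the mode is (a−1)/(a+b−2) = 38/52 ≈ 0.731.

p̂_MAP = 0.731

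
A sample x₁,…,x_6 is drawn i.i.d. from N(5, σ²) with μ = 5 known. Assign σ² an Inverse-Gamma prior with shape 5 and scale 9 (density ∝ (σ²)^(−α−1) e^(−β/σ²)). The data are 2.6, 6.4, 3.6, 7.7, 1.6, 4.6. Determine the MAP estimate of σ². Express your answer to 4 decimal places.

Sum of squared deviations about the known mean: SS = (2.6−5)² + (6.4−5)² + (3.6−5)² + (7.7−5)² + (1.6−5)² + (4.6−5)² = 28.69.
The Normal likelihood contributes (σ²)^(−n/2) exp(−SS/(2σ²)), so the posterior is Inverse-Gamma(α + n/2, β + SS/2) = Inverse-Gamma(8, 23.345).
The mode of Inverse-Gamma(a, b) is b/(a+1) = 23.345/9 ≈ 2.5939.

σ̂²_MAP = 2.5939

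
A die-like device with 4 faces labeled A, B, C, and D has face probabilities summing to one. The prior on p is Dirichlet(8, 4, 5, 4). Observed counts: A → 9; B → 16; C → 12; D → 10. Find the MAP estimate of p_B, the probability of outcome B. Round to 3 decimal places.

The posterior is Dirichlet(αᵢ + nᵢ) = Dirichlet(17, 20, 17, 14).
For a Dirichlet(a₁,…,a_K) with all aᵢ > 1, the mode has j-th component (aⱼ − 1)/(Σaᵢ − K).
Here Σaᵢ = 68 and K = 4, so p_B = (20 − 1)/(68 − 4) = 19/64 ≈ 0.297.

MAP estimate of p_B = 0.297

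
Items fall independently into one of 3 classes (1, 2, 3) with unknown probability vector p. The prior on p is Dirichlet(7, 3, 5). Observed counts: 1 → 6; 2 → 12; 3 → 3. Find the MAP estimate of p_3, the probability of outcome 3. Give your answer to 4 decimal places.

MAP estimate: 0.2121

The posterior is Dirichlet(αᵢ + nᵢ) = Dirichlet(13, 15, 8).
For a Dirichlet(a₁,…,a_K) with all aᵢ > 1, the mode has j-th component (aⱼ − 1)/(Σaᵢ − K).
Here Σaᵢ = 36 and K = 3, so p_3 = (8 − 1)/(36 − 3) = 7/33 ≈ 0.2121.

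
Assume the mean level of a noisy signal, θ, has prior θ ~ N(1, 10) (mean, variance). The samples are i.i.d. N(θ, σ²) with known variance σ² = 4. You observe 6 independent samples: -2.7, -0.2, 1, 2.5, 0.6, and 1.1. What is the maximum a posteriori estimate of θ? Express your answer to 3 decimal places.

n = 6; x̄ = ((-2.7) + (-0.2) + 1 + 2.5 + 0.6 + 1.1)/6 = 2.3/6 = 23/60 ≈ 0.3833.
For a Normal prior and Normal likelihood with known variance, the posterior is Normal; its mode equals its mean, the precision-weighted average.
Prior precision 1/σ₀² = 1/10 = 0.1; data precision n/σ² = 6/4 = 1.5.
θ̂ = (0.1·1 + 1.5·(23/60)) / (0.1 + 1.5) = 0.675/1.6 = 0.421875 ≈ 0.422.

θ̂_MAP = 0.422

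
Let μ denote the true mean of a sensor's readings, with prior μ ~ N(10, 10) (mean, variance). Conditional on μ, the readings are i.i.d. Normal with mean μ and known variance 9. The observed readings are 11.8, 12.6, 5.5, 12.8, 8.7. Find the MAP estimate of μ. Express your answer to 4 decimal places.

μ̂_MAP = 10.2373

n = 5; x̄ = (11.8 + 12.6 + 5.5 + 12.8 + 8.7)/5 = 51.4/5 = 10.28.
For a Normal prior and Normal likelihood with known variance, the posterior is Normal; its mode equals its mean, the precision-weighted average.
Prior precision 1/σ₀² = 1/10 = 0.1; data precision n/σ² = 5/9.
μ̂ = (0.1·10 + (5/9)·10.28) / (0.1 + 5/9) = (302/45)/(59/90) = 604/59 ≈ 10.2373.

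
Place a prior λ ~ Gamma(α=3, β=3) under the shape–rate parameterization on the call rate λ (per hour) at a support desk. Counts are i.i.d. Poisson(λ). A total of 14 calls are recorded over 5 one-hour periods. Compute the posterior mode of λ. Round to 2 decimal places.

λ̂_MAP = 2.00

Σxᵢ = 14, n = 5.
Posterior ∝ λ^2e^(−3λ) · λ^14e^(−5λ) = λ^16e^(−8λ), i.e. Gamma(shape=17, rate=8).
The mode of a Gamma(a, b) with a ≥ 1 (shape–rate) is (a−1)/b = 16/8 ≈ 2.00.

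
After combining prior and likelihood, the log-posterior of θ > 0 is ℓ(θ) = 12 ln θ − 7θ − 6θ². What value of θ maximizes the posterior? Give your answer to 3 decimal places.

θ̂_MAP = 0.750

ℓ'(θ) = 12/θ − 7 − 12θ. Setting this to zero and multiplying by θ: 12θ² + 7θ − 12 = 0.
θ = (−7 + √(7² + 4·12·12)) / (2·12) = (−7 + √625) / 24 = (−7 + 25)/24 = 3/4.
ℓ''(θ) = −12/θ² − 12 < 0, confirming a maximum.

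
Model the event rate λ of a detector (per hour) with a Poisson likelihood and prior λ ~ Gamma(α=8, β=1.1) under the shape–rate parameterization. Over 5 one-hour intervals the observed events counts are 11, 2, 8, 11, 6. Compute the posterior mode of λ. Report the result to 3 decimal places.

λ̂_MAP = 7.377

Σxᵢ = 11+2+8+11+6 = 38, with n = 5.
Posterior ∝ λ^7e^(−1.1λ) · λ^38e^(−5λ) = λ^45e^(−6.1λ), i.e. Gamma(shape=46, rate=6.1).
The mode of a Gamma(a, b) with a ≥ 1 (shape–rate) is (a−1)/b = 45/6.1 ≈ 7.377.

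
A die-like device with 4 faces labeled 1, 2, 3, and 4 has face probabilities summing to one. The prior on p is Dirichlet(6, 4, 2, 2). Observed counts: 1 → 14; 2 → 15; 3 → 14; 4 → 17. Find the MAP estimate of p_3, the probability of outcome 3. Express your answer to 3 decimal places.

The posterior is Dirichlet(αᵢ + nᵢ) = Dirichlet(20, 19, 16, 19).
For a Dirichlet(a₁,…,a_K) with all aᵢ > 1, the mode has j-th component (aⱼ − 1)/(Σaᵢ − K).
Here Σaᵢ = 74 and K = 4, so p_3 = (16 − 1)/(74 − 4) = 15/70 ≈ 0.214.

MAP estimate: 0.214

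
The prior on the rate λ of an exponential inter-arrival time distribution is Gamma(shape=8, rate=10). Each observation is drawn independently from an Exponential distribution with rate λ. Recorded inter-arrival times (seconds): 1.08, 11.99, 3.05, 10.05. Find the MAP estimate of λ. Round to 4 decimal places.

The Exponential(rate=λ) likelihood is ∝ λ^n e^(−λΣtᵢ). Here n = 4 and Σtᵢ = 1.08 + 11.99 + 3.05 + 10.05 = 26.17.
Posterior ∝ λ^7e^(−10λ) · λ^4e^(−26.17λ) = λ^11e^(−36.17λ), i.e. Gamma(12, 36.17).
Mode = (a−1)/b = 11/36.17 ≈ 0.3041.

λ̂_MAP = 0.3041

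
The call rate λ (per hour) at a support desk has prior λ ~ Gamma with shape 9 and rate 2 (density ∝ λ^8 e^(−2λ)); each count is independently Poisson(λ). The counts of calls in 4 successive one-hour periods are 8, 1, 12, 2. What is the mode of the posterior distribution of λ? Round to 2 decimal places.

Σxᵢ = 8+1+12+2 = 23, with n = 4.
Posterior ∝ λ^8e^(−2λ) · λ^23e^(−4λ) = λ^31e^(−6λ), i.e. Gamma(shape=32, rate=6).
The mode of a Gamma(a, b) with a ≥ 1 (shape–rate) is (a−1)/b = 31/6 ≈ 5.17.

λ̂_MAP = 5.17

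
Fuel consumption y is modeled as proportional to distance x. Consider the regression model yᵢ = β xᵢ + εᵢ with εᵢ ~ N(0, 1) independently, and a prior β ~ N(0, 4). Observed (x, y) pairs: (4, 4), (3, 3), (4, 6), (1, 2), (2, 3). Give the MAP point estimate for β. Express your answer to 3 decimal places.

log p(β | y) = −Σ(yᵢ − βxᵢ)²/(2·1) − β²/(2·4) + const.
Setting the derivative to zero: Σxᵢ(yᵢ − βxᵢ)/1 − β/4 = 0, so β = Σxᵢyᵢ / (Σxᵢ² + σ²/τ²).
Σxᵢyᵢ = 4·4 + 3·3 + 4·6 + 1·2 + 2·3 = 57; Σxᵢ² = 46; σ²/τ² = 0.25.
β̂_MAP = 57 / (46 + 0.25) = 57/46.25 ≈ 1.232.

β̂_MAP = 1.232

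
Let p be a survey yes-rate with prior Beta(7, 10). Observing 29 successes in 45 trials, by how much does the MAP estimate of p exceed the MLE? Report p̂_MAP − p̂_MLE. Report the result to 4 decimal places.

MAP − MLE = -0.0611

Posterior is Beta(36, 26); MAP = (36−1)/(62−2) = 35/60 ≈ 0.58333.
MLE ignores the prior: p̂_MLE = k/n = 29/45 ≈ 0.64444.
Difference = 35/60 − 29/45 = -11/180 ≈ -0.0611.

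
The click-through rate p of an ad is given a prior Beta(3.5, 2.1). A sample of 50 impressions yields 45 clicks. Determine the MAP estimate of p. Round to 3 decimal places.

Prior: Beta(3.5, 2.1).
Data: 45 successes in 50 trials. The binomial likelihood contributes p^45(1−p)^5, so the posterior is Beta(3.5+45, 2.1+5) = Beta(48.5, 7.1).
For Beta(a, b) with a, b > 1 the mode is (a−1)/(a+b−2) = 47.5/53.6 ≈ 0.886.

p̂_MAP = 0.886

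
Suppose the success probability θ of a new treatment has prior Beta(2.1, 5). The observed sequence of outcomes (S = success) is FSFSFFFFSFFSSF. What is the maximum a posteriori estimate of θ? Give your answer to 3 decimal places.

Prior: Beta(2.1, 5).
Data: 5 successes in 14 trials (from the sequence). The binomial likelihood contributes θ^5(1−θ)^9, so the posterior is Beta(2.1+5, 5+9) = Beta(7.1, 14).
For Beta(a, b) with a, b > 1 the mode is (a−1)/(a+b−2) = 6.1/19.1 ≈ 0.319.

θ̂_MAP = 0.319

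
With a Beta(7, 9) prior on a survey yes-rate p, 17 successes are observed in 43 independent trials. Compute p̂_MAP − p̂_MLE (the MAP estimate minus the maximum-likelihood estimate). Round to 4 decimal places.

MAP − MLE = 0.0082

Posterior is Beta(24, 35); MAP = (24−1)/(59−2) = 23/57 ≈ 0.40351.
MLE ignores the prior: p̂_MLE = k/n = 17/43 ≈ 0.39535.
Difference = 23/57 − 17/43 = 20/2451 ≈ 0.0082.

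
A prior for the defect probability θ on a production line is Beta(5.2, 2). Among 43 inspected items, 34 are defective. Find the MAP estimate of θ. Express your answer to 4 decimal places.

Prior: Beta(5.2, 2).
Data: 34 successes in 43 trials. The binomial likelihood contributes θ^34(1−θ)^9, so the posterior is Beta(5.2+34, 2+9) = Beta(39.2, 11).
For Beta(a, b) with a, b > 1 the mode is (a−1)/(a+b−2) = 38.2/48.2 ≈ 0.7925.

θ̂_MAP = 0.7925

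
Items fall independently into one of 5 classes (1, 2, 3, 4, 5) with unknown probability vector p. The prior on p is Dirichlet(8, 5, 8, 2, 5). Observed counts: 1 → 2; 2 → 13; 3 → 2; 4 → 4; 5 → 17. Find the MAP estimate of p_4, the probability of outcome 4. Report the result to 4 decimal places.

MAP estimate: 0.0820

The posterior is Dirichlet(αᵢ + nᵢ) = Dirichlet(10, 18, 10, 6, 22).
For a Dirichlet(a₁,…,a_K) with all aᵢ > 1, the mode has j-th component (aⱼ − 1)/(Σaᵢ − K).
Here Σaᵢ = 66 and K = 5, so p_4 = (6 − 1)/(66 − 5) = 5/61 ≈ 0.0820.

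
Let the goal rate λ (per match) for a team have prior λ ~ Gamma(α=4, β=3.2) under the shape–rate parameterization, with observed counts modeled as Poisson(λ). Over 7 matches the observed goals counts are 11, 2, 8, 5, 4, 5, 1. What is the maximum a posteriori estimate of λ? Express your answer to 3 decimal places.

λ̂_MAP = 3.824

Σxᵢ = 11+2+8+5+4+5+1 = 36, with n = 7.
Posterior ∝ λ^3e^(−3.2λ) · λ^36e^(−7λ) = λ^39e^(−10.2λ), i.e. Gamma(shape=40, rate=10.2).
The mode of a Gamma(a, b) with a ≥ 1 (shape–rate) is (a−1)/b = 39/10.2 ≈ 3.824.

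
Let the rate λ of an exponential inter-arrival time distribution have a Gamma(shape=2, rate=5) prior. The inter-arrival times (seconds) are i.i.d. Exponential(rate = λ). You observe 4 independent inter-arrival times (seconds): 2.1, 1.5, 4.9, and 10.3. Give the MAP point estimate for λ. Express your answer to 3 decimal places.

λ̂_MAP = 0.210

The Exponential(rate=λ) likelihood is ∝ λ^n e^(−λΣtᵢ). Here n = 4 and Σtᵢ = 2.1 + 1.5 + 4.9 + 10.3 = 18.8.
Posterior ∝ λe^(−5λ) · λ^4e^(−18.8λ) = λ^5e^(−23.8λ), i.e. Gamma(6, 23.8).
Mode = (a−1)/b = 5/23.8 ≈ 0.210.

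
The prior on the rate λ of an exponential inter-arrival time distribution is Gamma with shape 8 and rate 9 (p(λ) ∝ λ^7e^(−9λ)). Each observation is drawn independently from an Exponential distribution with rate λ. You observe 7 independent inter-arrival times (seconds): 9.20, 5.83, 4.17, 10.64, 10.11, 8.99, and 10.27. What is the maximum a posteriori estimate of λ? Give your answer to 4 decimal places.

λ̂_MAP = 0.2052

The Exponential(rate=λ) likelihood is ∝ λ^n e^(−λΣtᵢ). Here n = 7 and Σtᵢ = 9.20 + 5.83 + 4.17 + 10.64 + 10.11 + 8.99 + 10.27 = 59.21.
Posterior ∝ λ^7e^(−9λ) · λ^7e^(−59.21λ) = λ^14e^(−68.21λ), i.e. Gamma(15, 68.21).
Mode = (a−1)/b = 14/68.21 ≈ 0.2052.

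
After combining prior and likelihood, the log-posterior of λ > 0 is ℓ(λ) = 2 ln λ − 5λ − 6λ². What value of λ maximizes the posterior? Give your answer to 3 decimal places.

ℓ'(λ) = 2/λ − 5 − 12λ. Setting this to zero and multiplying by λ: 12λ² + 5λ − 2 = 0.
λ = (−5 + √(5² + 4·12·2)) / (2·12) = (−5 + √121) / 24 = (−5 + 11)/24 = 1/4.
ℓ''(λ) = −2/λ² − 12 < 0, confirming a maximum.

λ̂_MAP = 0.250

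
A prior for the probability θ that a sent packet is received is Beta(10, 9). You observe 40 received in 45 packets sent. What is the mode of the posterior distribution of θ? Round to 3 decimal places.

θ̂_MAP = 0.790

Prior: Beta(10, 9).
Data: 40 successes in 45 trials. The binomial likelihood contributes θ^40(1−θ)^5, so the posterior is Beta(10+40, 9+5) = Beta(50, 14).
For Beta(a, b) with a, b > 1 the mode is (a−1)/(a+b−2) = 49/62 ≈ 0.790.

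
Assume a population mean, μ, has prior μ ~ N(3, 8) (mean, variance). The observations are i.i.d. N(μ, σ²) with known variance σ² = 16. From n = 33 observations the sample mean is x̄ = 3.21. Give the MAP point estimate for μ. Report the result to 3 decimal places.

μ̂_MAP = 3.198

n = 33, x̄ = 3.21.
For a Normal prior and Normal likelihood with known variance, the posterior is Normal; its mode equals its mean, the precision-weighted average.
Prior precision 1/σ₀² = 1/8 = 0.125; data precision n/σ² = 33/16 = 2.0625.
μ̂ = (0.125·3 + 2.0625·3.21) / (0.125 + 2.0625) = 6.995625/2.1875 = 3.198.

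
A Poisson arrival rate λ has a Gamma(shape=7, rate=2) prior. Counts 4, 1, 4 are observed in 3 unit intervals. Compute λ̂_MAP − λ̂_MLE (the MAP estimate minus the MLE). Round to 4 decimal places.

MAP − MLE = 0.0000

Σxᵢ = 9. Posterior is Gamma(16, 5); MAP = (16−1)/5 = 15/5 ≈ 3.00000.
MLE = x̄ = 9/3 ≈ 3.00000.
Difference = 15/5 − 9/3 = 0 ≈ 0.0000.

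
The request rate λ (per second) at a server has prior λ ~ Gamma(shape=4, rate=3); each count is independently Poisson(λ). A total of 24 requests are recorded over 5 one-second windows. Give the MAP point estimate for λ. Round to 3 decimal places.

Σxᵢ = 24, n = 5.
Posterior ∝ λ^3e^(−3λ) · λ^24e^(−5λ) = λ^27e^(−8λ), i.e. Gamma(shape=28, rate=8).
The mode of a Gamma(a, b) with a ≥ 1 (shape–rate) is (a−1)/b = 27/8 ≈ 3.375.

λ̂_MAP = 3.375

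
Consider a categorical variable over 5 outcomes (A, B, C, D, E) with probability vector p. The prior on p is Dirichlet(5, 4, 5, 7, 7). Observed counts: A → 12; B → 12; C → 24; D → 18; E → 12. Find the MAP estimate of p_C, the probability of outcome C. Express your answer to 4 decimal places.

MAP estimate of p_C = 0.2772

The posterior is Dirichlet(αᵢ + nᵢ) = Dirichlet(17, 16, 29, 25, 19).
For a Dirichlet(a₁,…,a_K) with all aᵢ > 1, the mode has j-th component (aⱼ − 1)/(Σaᵢ − K).
Here Σaᵢ = 106 and K = 5, so p_C = (29 − 1)/(106 − 5) = 28/101 ≈ 0.2772.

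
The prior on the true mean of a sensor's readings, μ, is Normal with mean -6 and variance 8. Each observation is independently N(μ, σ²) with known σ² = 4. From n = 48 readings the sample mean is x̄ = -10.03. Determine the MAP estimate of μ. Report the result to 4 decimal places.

n = 48, x̄ = -10.03.
For a Normal prior and Normal likelihood with known variance, the posterior is Normal; its mode equals its mean, the precision-weighted average.
Prior precision 1/σ₀² = 1/8 = 0.125; data precision n/σ² = 48/4 = 12.
μ̂ = (0.125·(-6) + 12·(-10.03)) / (0.125 + 12) = (-121.11)/12.125 = -24222/2425 ≈ -9.9885.

μ̂_MAP = -9.9885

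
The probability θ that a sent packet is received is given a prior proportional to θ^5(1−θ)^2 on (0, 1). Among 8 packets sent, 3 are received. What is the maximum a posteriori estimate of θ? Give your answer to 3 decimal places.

The prior density ∝ θ^5(1−θ)^2 is the kernel of Beta(6, 3).
Data: 3 successes in 8 trials. The binomial likelihood contributes θ^3(1−θ)^5, so the posterior is Beta(6+3, 3+5) = Beta(9, 8).
For Beta(a, b) with a, b > 1 the mode is (a−1)/(a+b−2) = 8/15 ≈ 0.533.

θ̂_MAP = 0.533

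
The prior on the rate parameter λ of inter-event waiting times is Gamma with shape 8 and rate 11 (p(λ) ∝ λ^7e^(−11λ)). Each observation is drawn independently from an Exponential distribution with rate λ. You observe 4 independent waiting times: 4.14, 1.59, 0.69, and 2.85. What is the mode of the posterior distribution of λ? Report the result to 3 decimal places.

The Exponential(rate=λ) likelihood is ∝ λ^n e^(−λΣtᵢ). Here n = 4 and Σtᵢ = 4.14 + 1.59 + 0.69 + 2.85 = 9.27.
Posterior ∝ λ^7e^(−11λ) · λ^4e^(−9.27λ) = λ^11e^(−20.27λ), i.e. Gamma(12, 20.27).
Mode = (a−1)/b = 11/20.27 ≈ 0.543.

λ̂_MAP = 0.543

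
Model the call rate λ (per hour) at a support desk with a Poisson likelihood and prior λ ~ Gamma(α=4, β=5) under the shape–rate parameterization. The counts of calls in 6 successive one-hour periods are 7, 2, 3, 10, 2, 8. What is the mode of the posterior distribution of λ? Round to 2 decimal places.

λ̂_MAP = 3.18

Σxᵢ = 7+2+3+10+2+8 = 32, with n = 6.
Posterior ∝ λ^3e^(−5λ) · λ^32e^(−6λ) = λ^35e^(−11λ), i.e. Gamma(shape=36, rate=11).
The mode of a Gamma(a, b) with a ≥ 1 (shape–rate) is (a−1)/b = 35/11 ≈ 3.18.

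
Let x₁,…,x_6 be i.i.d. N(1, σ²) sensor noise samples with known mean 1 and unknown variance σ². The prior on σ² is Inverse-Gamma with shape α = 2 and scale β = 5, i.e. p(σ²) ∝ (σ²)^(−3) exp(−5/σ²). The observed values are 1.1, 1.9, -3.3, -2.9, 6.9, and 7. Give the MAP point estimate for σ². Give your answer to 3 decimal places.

σ̂²_MAP = 9.611

Sum of squared deviations about the known mean: SS = (1.1−1)² + (1.9−1)² + (-3.3−1)² + (-2.9−1)² + (6.9−1)² + (7−1)² = 105.33.
The Normal likelihood contributes (σ²)^(−n/2) exp(−SS/(2σ²)), so the posterior is Inverse-Gamma(α + n/2, β + SS/2) = Inverse-Gamma(5, 57.665).
The mode of Inverse-Gamma(a, b) is b/(a+1) = 57.665/6 ≈ 9.611.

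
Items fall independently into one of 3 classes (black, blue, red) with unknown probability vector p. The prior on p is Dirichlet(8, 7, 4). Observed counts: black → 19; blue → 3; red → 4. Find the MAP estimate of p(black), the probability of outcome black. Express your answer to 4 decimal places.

The posterior is Dirichlet(αᵢ + nᵢ) = Dirichlet(27, 10, 8).
For a Dirichlet(a₁,…,a_K) with all aᵢ > 1, the mode has j-th component (aⱼ − 1)/(Σaᵢ − K).
Here Σaᵢ = 45 and K = 3, so p(black) = (27 − 1)/(45 − 3) = 26/42 ≈ 0.6190.

MAP estimate of p(black) = 0.6190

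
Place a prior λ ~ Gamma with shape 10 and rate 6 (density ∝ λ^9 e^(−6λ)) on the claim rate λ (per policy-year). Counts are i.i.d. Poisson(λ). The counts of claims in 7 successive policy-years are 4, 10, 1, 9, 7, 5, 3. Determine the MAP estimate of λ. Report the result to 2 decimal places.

λ̂_MAP = 3.69

Σxᵢ = 4+10+1+9+7+5+3 = 39, with n = 7.
Posterior ∝ λ^9e^(−6λ) · λ^39e^(−7λ) = λ^48e^(−13λ), i.e. Gamma(shape=49, rate=13).
The mode of a Gamma(a, b) with a ≥ 1 (shape–rate) is (a−1)/b = 48/13 ≈ 3.69.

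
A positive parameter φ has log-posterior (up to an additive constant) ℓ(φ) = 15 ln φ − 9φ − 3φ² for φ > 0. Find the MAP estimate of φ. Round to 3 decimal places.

ℓ'(φ) = 15/φ − 9 − 6φ. Setting this to zero and multiplying by φ: 6φ² + 9φ − 15 = 0.
φ = (−9 + √(9² + 4·6·15)) / (2·6) = (−9 + √441) / 12 = (−9 + 21)/12 = 1.
ℓ''(φ) = −15/φ² − 6 < 0, confirming a maximum.

φ̂_MAP = 1.000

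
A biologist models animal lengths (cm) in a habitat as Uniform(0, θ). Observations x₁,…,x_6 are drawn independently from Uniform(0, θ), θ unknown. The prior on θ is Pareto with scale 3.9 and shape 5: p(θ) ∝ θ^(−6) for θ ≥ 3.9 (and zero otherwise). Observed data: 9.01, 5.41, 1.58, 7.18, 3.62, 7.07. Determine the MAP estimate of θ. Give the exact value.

θ̂_MAP = 9.01

The Uniform(0, θ) likelihood is θ^(−n) for θ ≥ max(xᵢ), zero otherwise. Here max(xᵢ) = 9.01.
Posterior ∝ θ^(−6) · θ^(−6) = θ^(−12) on θ ≥ max(3.9, 9.01) = 9.01.
This density is strictly decreasing in θ, so the posterior mode lies at the lower boundary of the support.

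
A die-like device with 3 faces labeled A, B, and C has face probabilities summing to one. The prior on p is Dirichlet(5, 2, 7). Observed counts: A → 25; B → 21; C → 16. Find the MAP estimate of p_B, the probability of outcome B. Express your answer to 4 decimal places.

The posterior is Dirichlet(αᵢ + nᵢ) = Dirichlet(30, 23, 23).
For a Dirichlet(a₁,…,a_K) with all aᵢ > 1, the mode has j-th component (aⱼ − 1)/(Σaᵢ − K).
Here Σaᵢ = 76 and K = 3, so p_B = (23 − 1)/(76 − 3) = 22/73 ≈ 0.3014.

MAP estimate of p_B = 0.3014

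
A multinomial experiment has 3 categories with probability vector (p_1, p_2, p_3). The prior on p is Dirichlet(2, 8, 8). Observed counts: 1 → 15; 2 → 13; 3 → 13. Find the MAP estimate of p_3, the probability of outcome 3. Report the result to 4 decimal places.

The posterior is Dirichlet(αᵢ + nᵢ) = Dirichlet(17, 21, 21).
For a Dirichlet(a₁,…,a_K) with all aᵢ > 1, the mode has j-th component (aⱼ − 1)/(Σaᵢ − K).
Here Σaᵢ = 59 and K = 3, so p_3 = (21 − 1)/(59 − 3) = 20/56 ≈ 0.3571.

MAP estimate: 0.3571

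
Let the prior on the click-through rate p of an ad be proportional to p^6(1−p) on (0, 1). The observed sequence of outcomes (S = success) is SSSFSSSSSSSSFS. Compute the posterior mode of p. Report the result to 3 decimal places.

The prior density ∝ p^6(1−p)^1 is the kernel of Beta(7, 2).
Data: 12 successes in 14 trials (from the sequence). The binomial likelihood contributes p^12(1−p)^2, so the posterior is Beta(7+12, 2+2) = Beta(19, 4).
For Beta(a, b) with a, b > 1 the mode is (a−1)/(a+b−2) = 18/21 ≈ 0.857.

p̂_MAP = 0.857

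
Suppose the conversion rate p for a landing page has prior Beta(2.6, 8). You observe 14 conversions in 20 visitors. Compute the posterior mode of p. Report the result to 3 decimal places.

p̂_MAP = 0.545

Prior: Beta(2.6, 8).
Data: 14 successes in 20 trials. The binomial likelihood contributes p^14(1−p)^6, so the posterior is Beta(2.6+14, 8+6) = Beta(16.6, 14).
For Beta(a, b) with a, b > 1 the mode is (a−1)/(a+b−2) = 15.6/28.6 ≈ 0.545.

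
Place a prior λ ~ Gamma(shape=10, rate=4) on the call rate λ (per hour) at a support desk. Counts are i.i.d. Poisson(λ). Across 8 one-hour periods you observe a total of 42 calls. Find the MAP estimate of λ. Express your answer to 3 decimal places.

λ̂_MAP = 4.250

Σxᵢ = 42, n = 8.
Posterior ∝ λ^9e^(−4λ) · λ^42e^(−8λ) = λ^51e^(−12λ), i.e. Gamma(shape=52, rate=12).
The mode of a Gamma(a, b) with a ≥ 1 (shape–rate) is (a−1)/b = 51/12 ≈ 4.250.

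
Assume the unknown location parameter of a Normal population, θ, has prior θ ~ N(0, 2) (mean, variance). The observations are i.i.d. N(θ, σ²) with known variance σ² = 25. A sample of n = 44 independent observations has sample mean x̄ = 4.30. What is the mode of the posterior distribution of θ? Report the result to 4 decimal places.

n = 44, x̄ = 4.30.
For a Normal prior and Normal likelihood with known variance, the posterior is Normal; its mode equals its mean, the precision-weighted average.
Prior precision 1/σ₀² = 1/2 = 0.5; data precision n/σ² = 44/25 = 1.76.
θ̂ = (0.5·0 + 1.76·4.3) / (0.5 + 1.76) = 7.568/2.26 = 1892/565 ≈ 3.3487.

θ̂_MAP = 3.3487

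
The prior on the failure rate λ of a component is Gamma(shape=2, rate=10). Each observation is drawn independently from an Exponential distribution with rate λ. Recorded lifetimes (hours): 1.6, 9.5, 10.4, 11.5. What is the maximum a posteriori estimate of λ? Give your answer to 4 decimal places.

λ̂_MAP = 0.1163

The Exponential(rate=λ) likelihood is ∝ λ^n e^(−λΣtᵢ). Here n = 4 and Σtᵢ = 1.6 + 9.5 + 10.4 + 11.5 = 33.
Posterior ∝ λe^(−10λ) · λ^4e^(−33λ) = λ^5e^(−43λ), i.e. Gamma(6, 43).
Mode = (a−1)/b = 5/43 ≈ 0.1163.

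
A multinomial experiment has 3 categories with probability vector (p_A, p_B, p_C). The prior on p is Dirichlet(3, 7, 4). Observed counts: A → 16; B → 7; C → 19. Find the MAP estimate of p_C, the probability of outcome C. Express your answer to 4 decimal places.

MAP estimate of p_C = 0.4151

The posterior is Dirichlet(αᵢ + nᵢ) = Dirichlet(19, 14, 23).
For a Dirichlet(a₁,…,a_K) with all aᵢ > 1, the mode has j-th component (aⱼ − 1)/(Σaᵢ − K).
Here Σaᵢ = 56 and K = 3, so p_C = (23 − 1)/(56 − 3) = 22/53 ≈ 0.4151.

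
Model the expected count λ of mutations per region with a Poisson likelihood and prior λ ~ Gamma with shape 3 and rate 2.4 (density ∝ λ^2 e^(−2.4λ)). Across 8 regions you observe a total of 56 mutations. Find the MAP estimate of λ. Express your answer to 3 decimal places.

λ̂_MAP = 5.577

Σxᵢ = 56, n = 8.
Posterior ∝ λ^2e^(−2.4λ) · λ^56e^(−8λ) = λ^58e^(−10.4λ), i.e. Gamma(shape=59, rate=10.4).
The mode of a Gamma(a, b) with a ≥ 1 (shape–rate) is (a−1)/b = 58/10.4 ≈ 5.577.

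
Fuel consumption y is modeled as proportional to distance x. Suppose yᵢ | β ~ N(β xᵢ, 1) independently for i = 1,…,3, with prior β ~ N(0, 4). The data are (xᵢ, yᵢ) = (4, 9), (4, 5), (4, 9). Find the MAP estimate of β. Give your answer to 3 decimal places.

log p(β | y) = −Σ(yᵢ − βxᵢ)²/(2·1) − β²/(2·4) + const.
Setting the derivative to zero: Σxᵢ(yᵢ − βxᵢ)/1 − β/4 = 0, so β = Σxᵢyᵢ / (Σxᵢ² + σ²/τ²).
Σxᵢyᵢ = 4·9 + 4·5 + 4·9 = 92; Σxᵢ² = 48; σ²/τ² = 0.25.
β̂_MAP = 92 / (48 + 0.25) = 92/48.25 ≈ 1.907.

β̂_MAP = 1.907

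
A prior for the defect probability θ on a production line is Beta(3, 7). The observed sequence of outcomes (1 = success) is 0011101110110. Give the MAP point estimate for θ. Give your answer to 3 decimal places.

Prior: Beta(3, 7).
Data: 8 successes in 13 trials (from the sequence). The binomial likelihood contributes θ^8(1−θ)^5, so the posterior is Beta(3+8, 7+5) = Beta(11, 12).
For Beta(a, b) with a, b > 1 the mode is (a−1)/(a+b−2) = 10/21 ≈ 0.476.

θ̂_MAP = 0.476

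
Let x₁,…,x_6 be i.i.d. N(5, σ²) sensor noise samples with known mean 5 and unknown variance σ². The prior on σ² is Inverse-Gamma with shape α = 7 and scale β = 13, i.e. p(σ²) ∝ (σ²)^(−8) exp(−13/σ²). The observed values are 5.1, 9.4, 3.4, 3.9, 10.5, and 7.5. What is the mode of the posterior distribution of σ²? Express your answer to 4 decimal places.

Sum of squared deviations about the known mean: SS = (5.1−5)² + (9.4−5)² + (3.4−5)² + (3.9−5)² + (10.5−5)² + (7.5−5)² = 59.64.
The Normal likelihood contributes (σ²)^(−n/2) exp(−SS/(2σ²)), so the posterior is Inverse-Gamma(α + n/2, β + SS/2) = Inverse-Gamma(10, 42.82).
The mode of Inverse-Gamma(a, b) is b/(a+1) = 42.82/11 ≈ 3.8927.

σ̂²_MAP = 3.8927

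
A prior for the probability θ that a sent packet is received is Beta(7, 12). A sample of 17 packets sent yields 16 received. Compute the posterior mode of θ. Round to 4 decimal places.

Prior: Beta(7, 12).
Data: 16 successes in 17 trials. The binomial likelihood contributes θ^16(1−θ)^1, so the posterior is Beta(7+16, 12+1) = Beta(23, 13).
For Beta(a, b) with a, b > 1 the mode is (a−1)/(a+b−2) = 22/34 ≈ 0.6471.

θ̂_MAP = 0.6471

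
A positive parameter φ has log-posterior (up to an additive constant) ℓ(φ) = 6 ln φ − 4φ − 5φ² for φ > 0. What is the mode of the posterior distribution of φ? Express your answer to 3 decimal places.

ℓ'(φ) = 6/φ − 4 − 10φ. Setting this to zero and multiplying by φ: 10φ² + 4φ − 6 = 0.
φ = (−4 + √(4² + 4·10·6)) / (2·10) = (−4 + √256) / 20 = (−4 + 16)/20 = 3/5.
ℓ''(φ) = −6/φ² − 10 < 0, confirming a maximum.

φ̂_MAP = 0.600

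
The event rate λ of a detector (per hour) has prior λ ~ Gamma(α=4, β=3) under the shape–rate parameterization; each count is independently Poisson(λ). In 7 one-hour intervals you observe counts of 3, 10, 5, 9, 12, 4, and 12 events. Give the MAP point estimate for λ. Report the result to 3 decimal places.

λ̂_MAP = 5.800

Σxᵢ = 3+10+5+9+12+4+12 = 55, with n = 7.
Posterior ∝ λ^3e^(−3λ) · λ^55e^(−7λ) = λ^58e^(−10λ), i.e. Gamma(shape=59, rate=10).
The mode of a Gamma(a, b) with a ≥ 1 (shape–rate) is (a−1)/b = 58/10 ≈ 5.800.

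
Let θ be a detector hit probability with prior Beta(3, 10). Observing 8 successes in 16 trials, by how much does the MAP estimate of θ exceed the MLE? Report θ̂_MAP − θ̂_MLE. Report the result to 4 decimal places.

Posterior is Beta(11, 18); MAP = (11−1)/(29−2) = 10/27 ≈ 0.37037.
MLE ignores the prior: θ̂_MLE = k/n = 8/16 ≈ 0.50000.
Difference = 10/27 − 8/16 = -7/54 ≈ -0.1296.

MAP − MLE = -0.1296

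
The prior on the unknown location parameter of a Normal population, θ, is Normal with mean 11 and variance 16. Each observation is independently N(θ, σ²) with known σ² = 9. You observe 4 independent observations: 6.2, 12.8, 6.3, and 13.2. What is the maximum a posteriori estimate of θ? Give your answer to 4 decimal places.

θ̂_MAP = 9.7945

n = 4; x̄ = (6.2 + 12.8 + 6.3 + 13.2)/4 = 38.5/4 = 9.625.
For a Normal prior and Normal likelihood with known variance, the posterior is Normal; its mode equals its mean, the precision-weighted average.
Prior precision 1/σ₀² = 1/16 = 0.0625; data precision n/σ² = 4/9.
θ̂ = (0.0625·11 + (4/9)·9.625) / (0.0625 + 4/9) = (715/144)/(73/144) = 715/73 ≈ 9.7945.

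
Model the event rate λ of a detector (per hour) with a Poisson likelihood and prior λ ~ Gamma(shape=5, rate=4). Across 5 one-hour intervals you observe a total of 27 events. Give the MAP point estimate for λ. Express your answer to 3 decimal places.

λ̂_MAP = 3.444

Σxᵢ = 27, n = 5.
Posterior ∝ λ^4e^(−4λ) · λ^27e^(−5λ) = λ^31e^(−9λ), i.e. Gamma(shape=32, rate=9).
The mode of a Gamma(a, b) with a ≥ 1 (shape–rate) is (a−1)/b = 31/9 ≈ 3.444.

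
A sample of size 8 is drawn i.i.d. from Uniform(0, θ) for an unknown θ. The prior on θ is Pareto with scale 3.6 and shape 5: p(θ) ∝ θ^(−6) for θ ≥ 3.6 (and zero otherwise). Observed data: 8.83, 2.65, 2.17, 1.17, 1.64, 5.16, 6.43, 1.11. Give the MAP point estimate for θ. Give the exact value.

θ̂_MAP = 8.83

The Uniform(0, θ) likelihood is θ^(−n) for θ ≥ max(xᵢ), zero otherwise. Here max(xᵢ) = 8.83.
Posterior ∝ θ^(−6) · θ^(−8) = θ^(−14) on θ ≥ max(3.6, 8.83) = 8.83.
This density is strictly decreasing in θ, so the posterior mode lies at the lower boundary of the support.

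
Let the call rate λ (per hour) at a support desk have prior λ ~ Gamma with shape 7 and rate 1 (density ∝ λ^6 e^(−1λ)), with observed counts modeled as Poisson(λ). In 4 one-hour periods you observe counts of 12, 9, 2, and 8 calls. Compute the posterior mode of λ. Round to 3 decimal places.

λ̂_MAP = 7.400

Σxᵢ = 12+9+2+8 = 31, with n = 4.
Posterior ∝ λ^6e^(−1λ) · λ^31e^(−4λ) = λ^37e^(−5λ), i.e. Gamma(shape=38, rate=5).
The mode of a Gamma(a, b) with a ≥ 1 (shape–rate) is (a−1)/b = 37/5 ≈ 7.400.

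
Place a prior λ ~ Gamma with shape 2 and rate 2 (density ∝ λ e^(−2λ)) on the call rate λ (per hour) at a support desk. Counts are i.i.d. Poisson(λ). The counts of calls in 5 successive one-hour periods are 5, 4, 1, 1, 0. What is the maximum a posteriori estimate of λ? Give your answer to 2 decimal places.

λ̂_MAP = 1.71

Σxᵢ = 5+4+1+1+0 = 11, with n = 5.
Posterior ∝ λe^(−2λ) · λ^11e^(−5λ) = λ^12e^(−7λ), i.e. Gamma(shape=13, rate=7).
The mode of a Gamma(a, b) with a ≥ 1 (shape–rate) is (a−1)/b = 12/7 ≈ 1.71.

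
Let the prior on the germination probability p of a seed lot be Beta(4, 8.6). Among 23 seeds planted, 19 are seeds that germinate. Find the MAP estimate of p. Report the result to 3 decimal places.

Prior: Beta(4, 8.6).
Data: 19 successes in 23 trials. The binomial likelihood contributes p^19(1−p)^4, so the posterior is Beta(4+19, 8.6+4) = Beta(23, 12.6).
For Beta(a, b) with a, b > 1 the mode is (a−1)/(a+b−2) = 22/33.6 ≈ 0.655.

p̂_MAP = 0.655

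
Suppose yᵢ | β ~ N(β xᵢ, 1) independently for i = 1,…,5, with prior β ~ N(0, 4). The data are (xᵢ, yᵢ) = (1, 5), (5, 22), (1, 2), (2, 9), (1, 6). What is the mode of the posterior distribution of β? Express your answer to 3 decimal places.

β̂_MAP = 4.372

log p(β | y) = −Σ(yᵢ − βxᵢ)²/(2·1) − β²/(2·4) + const.
Setting the derivative to zero: Σxᵢ(yᵢ − βxᵢ)/1 − β/4 = 0, so β = Σxᵢyᵢ / (Σxᵢ² + σ²/τ²).
Σxᵢyᵢ = 1·5 + 5·22 + 1·2 + 2·9 + 1·6 = 141; Σxᵢ² = 32; σ²/τ² = 0.25.
β̂_MAP = 141 / (32 + 0.25) = 141/32.25 ≈ 4.372.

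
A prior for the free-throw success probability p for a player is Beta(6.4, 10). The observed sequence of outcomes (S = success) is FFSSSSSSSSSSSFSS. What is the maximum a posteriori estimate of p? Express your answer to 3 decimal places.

p̂_MAP = 0.605

Prior: Beta(6.4, 10).
Data: 13 successes in 16 trials (from the sequence). The binomial likelihood contributes p^13(1−p)^3, so the posterior is Beta(6.4+13, 10+3) = Beta(19.4, 13).
For Beta(a, b) with a, b > 1 the mode is (a−1)/(a+b−2) = 18.4/30.4 ≈ 0.605.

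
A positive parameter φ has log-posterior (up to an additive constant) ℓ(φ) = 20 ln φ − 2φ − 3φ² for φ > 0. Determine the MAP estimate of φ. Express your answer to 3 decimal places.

φ̂_MAP = 1.667

ℓ'(φ) = 20/φ − 2 − 6φ. Setting this to zero and multiplying by φ: 6φ² + 2φ − 20 = 0.
φ = (−2 + √(2² + 4·6·20)) / (2·6) = (−2 + √484) / 12 = (−2 + 22)/12 = 5/3.
ℓ''(φ) = −20/φ² − 6 < 0, confirming a maximum.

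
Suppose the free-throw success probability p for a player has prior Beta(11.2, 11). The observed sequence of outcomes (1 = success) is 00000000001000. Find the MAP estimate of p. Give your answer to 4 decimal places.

Prior: Beta(11.2, 11).
Data: 1 success in 14 trials (from the sequence). The binomial likelihood contributes p(1−p)^13, so the posterior is Beta(11.2+1, 11+13) = Beta(12.2, 24).
For Beta(a, b) with a, b > 1 the mode is (a−1)/(a+b−2) = 11.2/34.2 ≈ 0.3275.

p̂_MAP = 0.3275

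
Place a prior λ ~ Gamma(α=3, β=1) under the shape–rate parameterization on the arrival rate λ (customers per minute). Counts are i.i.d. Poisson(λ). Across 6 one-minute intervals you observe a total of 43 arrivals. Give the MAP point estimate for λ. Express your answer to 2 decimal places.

Σxᵢ = 43, n = 6.
Posterior ∝ λ^2e^(−1λ) · λ^43e^(−6λ) = λ^45e^(−7λ), i.e. Gamma(shape=46, rate=7).
The mode of a Gamma(a, b) with a ≥ 1 (shape–rate) is (a−1)/b = 45/7 ≈ 6.43.

λ̂_MAP = 6.43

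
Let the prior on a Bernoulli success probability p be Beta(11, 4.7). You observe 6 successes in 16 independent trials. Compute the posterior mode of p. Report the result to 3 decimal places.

p̂_MAP = 0.539

Prior: Beta(11, 4.7).
Data: 6 successes in 16 trials. The binomial likelihood contributes p^6(1−p)^10, so the posterior is Beta(11+6, 4.7+10) = Beta(17, 14.7).
For Beta(a, b) with a, b > 1 the mode is (a−1)/(a+b−2) = 16/29.7 ≈ 0.539.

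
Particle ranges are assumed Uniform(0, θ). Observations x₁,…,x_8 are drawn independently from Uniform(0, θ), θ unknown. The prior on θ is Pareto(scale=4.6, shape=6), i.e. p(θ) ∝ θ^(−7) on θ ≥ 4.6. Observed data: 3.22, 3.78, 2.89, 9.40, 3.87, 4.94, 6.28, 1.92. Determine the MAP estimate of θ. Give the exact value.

θ̂_MAP = 9.40

The Uniform(0, θ) likelihood is θ^(−n) for θ ≥ max(xᵢ), zero otherwise. Here max(xᵢ) = 9.40.
Posterior ∝ θ^(−7) · θ^(−8) = θ^(−15) on θ ≥ max(4.6, 9.40) = 9.40.
This density is strictly decreasing in θ, so the posterior mode lies at the lower boundary of the support.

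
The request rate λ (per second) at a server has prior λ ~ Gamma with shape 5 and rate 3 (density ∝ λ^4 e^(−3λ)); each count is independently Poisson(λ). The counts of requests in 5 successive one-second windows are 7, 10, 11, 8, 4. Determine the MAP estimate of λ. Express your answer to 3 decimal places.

Σxᵢ = 7+10+11+8+4 = 40, with n = 5.
Posterior ∝ λ^4e^(−3λ) · λ^40e^(−5λ) = λ^44e^(−8λ), i.e. Gamma(shape=45, rate=8).
The mode of a Gamma(a, b) with a ≥ 1 (shape–rate) is (a−1)/b = 44/8 ≈ 5.500.

λ̂_MAP = 5.500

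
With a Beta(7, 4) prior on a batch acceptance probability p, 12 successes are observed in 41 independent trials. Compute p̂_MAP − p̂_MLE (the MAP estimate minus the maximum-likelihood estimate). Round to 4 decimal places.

MAP − MLE = 0.0673

Posterior is Beta(19, 33); MAP = (19−1)/(52−2) = 18/50 ≈ 0.36000.
MLE ignores the prior: p̂_MLE = k/n = 12/41 ≈ 0.29268.
Difference = 18/50 − 12/41 = 69/1025 ≈ 0.0673.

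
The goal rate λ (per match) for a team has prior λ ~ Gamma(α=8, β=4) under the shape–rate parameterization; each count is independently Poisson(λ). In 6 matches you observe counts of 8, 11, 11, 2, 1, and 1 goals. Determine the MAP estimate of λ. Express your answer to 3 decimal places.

Σxᵢ = 8+11+11+2+1+1 = 34, with n = 6.
Posterior ∝ λ^7e^(−4λ) · λ^34e^(−6λ) = λ^41e^(−10λ), i.e. Gamma(shape=42, rate=10).
The mode of a Gamma(a, b) with a ≥ 1 (shape–rate) is (a−1)/b = 41/10 ≈ 4.100.

λ̂_MAP = 4.100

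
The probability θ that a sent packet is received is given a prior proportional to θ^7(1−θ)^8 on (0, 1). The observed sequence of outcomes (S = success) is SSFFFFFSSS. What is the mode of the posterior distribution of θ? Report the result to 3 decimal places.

The prior density ∝ θ^7(1−θ)^8 is the kernel of Beta(8, 9).
Data: 5 successes in 10 trials (from the sequence). The binomial likelihood contributes θ^5(1−θ)^5, so the posterior is Beta(8+5, 9+5) = Beta(13, 14).
For Beta(a, b) with a, b > 1 the mode is (a−1)/(a+b−2) = 12/25 ≈ 0.480.

θ̂_MAP = 0.480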